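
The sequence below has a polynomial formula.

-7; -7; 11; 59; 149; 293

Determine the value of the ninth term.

1169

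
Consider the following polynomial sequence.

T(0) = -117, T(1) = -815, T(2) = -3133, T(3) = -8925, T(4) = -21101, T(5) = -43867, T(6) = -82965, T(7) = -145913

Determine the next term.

First differences: -698 , -2318 , -5792 , -12176 , -22766 , -39098 , -62948
Second differences: -1620 , -3474 , -6384 , -10590 , -16332 , -23850
Third differences: -1854 , -2910 , -4206 , -5742 , -7518
Fourth differences: -1056 , -1296 , -1536 , -1776
Fifth differences: -240 , -240 , -240
Fifth differences constant at -240.
-1776 − 240 = -2016;  -7518 − 2016 = -9534;  -23850 − 9534 = -33384;  -62948 − 33384 = -96332;  -145913 − 96332 = -242245

-242245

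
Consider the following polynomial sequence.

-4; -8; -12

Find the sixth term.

-24

Δ: -4 , -4
Constant first difference = -4, so extend:
-12 − 4 = -16
-16 − 4 = -20
-20 − 4 = -24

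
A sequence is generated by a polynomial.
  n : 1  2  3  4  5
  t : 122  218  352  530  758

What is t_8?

First differences: 96  134  178  228
Second differences: 38  44  50
Third differences: 6  6
The third differences are constant (6).
50 + 6 = 56;  228 + 56 = 284;  758 + 284 = 1042
56 + 6 = 62;  284 + 62 = 346;  1042 + 346 = 1388
62 + 6 = 68;  346 + 68 = 414;  1388 + 414 = 1802

1802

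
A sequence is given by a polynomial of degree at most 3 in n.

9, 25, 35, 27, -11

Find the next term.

D1: 16 , 10 , -8 , -38
D2: -6 , -18 , -30
D3: -12 , -12
The third differences are constant (-12).
-30 − 12 = -42;  -38 − 42 = -80;  -11 − 80 = -91

-91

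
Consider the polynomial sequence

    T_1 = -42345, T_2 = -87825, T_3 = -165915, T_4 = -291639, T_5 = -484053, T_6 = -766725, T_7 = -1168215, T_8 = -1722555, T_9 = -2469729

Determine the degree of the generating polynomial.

5

First differences: -45480, -78090, -125724, -192414, -282672, -401490, -554340, -747174
Second differences: -32610, -47634, -66690, -90258, -118818, -152850, -192834
Third differences: -15024, -19056, -23568, -28560, -34032, -39984
Fourth differences: -4032, -4512, -4992, -5472, -5952
Fifth differences: -480, -480, -480, -480
The fifth differences are constant, so the polynomial has degree 5.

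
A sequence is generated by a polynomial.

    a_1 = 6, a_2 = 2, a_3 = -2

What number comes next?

-6

Δ: -4, -4
The first differences are constant (-4).
-2 − 4 = -6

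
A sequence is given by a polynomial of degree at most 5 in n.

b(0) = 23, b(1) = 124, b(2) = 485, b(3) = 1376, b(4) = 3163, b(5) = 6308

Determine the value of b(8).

29951

D1: 101 , 361 , 891 , 1787 , 3145
D2: 260 , 530 , 896 , 1358
D3: 270 , 366 , 462
D4: 96 , 96
Constant fourth difference = 96, so extend:
462 + 96 = 558;  1358 + 558 = 1916;  3145 + 1916 = 5061;  6308 + 5061 = 11369
558 + 96 = 654;  1916 + 654 = 2570;  5061 + 2570 = 7631;  11369 + 7631 = 19000
654 + 96 = 750;  2570 + 750 = 3320;  7631 + 3320 = 10951;  19000 + 10951 = 29951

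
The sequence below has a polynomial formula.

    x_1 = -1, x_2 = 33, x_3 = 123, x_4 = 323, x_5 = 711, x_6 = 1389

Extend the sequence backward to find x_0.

-9

D1: 34  90  200  388  678
D2: 56  110  188  290
D3: 54  78  102
D4: 24  24
The fourth differences are constant at 24.
Work back: 54 − 24 = 30;  56 − 30 = 26;  34 − 26 = 8;  -1 − 8 = -9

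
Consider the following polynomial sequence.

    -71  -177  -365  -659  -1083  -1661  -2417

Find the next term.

-3375

-106 , -188 , -294 , -424 , -578 , -756
-82 , -106 , -130 , -154 , -178
-24 , -24 , -24 , -24
The third differences are constant (-24).
-178 − 24 = -202;  -756 − 202 = -958;  -2417 − 958 = -3375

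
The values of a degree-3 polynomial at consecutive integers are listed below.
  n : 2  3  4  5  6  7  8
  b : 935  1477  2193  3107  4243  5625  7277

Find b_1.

543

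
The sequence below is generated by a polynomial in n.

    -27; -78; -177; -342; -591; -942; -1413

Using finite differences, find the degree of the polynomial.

3

Δ: -51, -99, -165, -249, -351, -471
Δ²: -48, -66, -84, -102, -120
Δ³: -18, -18, -18, -18
The third differences are constant, so the polynomial has degree 3.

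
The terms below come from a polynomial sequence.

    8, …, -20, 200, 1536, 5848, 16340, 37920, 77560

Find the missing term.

0

Using the last 7 terms:
220  1336  4312  10492  21580  39640
1116  2976  6180  11088  18060
1860  3204  4908  6972
1344  1704  2064
360  360
Constant fifth difference = 360.
Extend backward: 1344 − 360 = 984;  1860 − 984 = 876;  1116 − 876 = 240;  220 − 240 = -20;  -20 + 20 = 0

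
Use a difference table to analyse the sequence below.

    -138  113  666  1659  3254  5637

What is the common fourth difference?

Δ: 251, 553, 993, 1595, 2383
Δ²: 302, 440, 602, 788
Δ³: 138, 162, 186
Δ⁴: 24, 24

24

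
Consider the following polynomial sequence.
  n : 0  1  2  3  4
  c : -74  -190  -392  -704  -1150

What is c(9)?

-6230

-116  -202  -312  -446
-86  -110  -134
-24  -24
Third differences constant at -24.
-134 − 24 = -158;  -446 − 158 = -604;  -1150 − 604 = -1754
-158 − 24 = -182;  -604 − 182 = -786;  -1754 − 786 = -2540
-182 − 24 = -206;  -786 − 206 = -992;  -2540 − 992 = -3532
-206 − 24 = -230;  -992 − 230 = -1222;  -3532 − 1222 = -4754
-230 − 24 = -254;  -1222 − 254 = -1476;  -4754 − 1476 = -6230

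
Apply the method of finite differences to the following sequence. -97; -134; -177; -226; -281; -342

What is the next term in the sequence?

-409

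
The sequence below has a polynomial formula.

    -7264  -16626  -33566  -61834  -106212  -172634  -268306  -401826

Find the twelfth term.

-1541786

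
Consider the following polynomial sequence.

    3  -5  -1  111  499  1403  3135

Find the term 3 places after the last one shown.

First differences: -8  4  112  388  904  1732
Second differences: 12  108  276  516  828
Third differences: 96  168  240  312
Fourth differences: 72  72  72
The fourth differences are constant (72).
312 + 72 = 384;  828 + 384 = 1212;  1732 + 1212 = 2944;  3135 + 2944 = 6079
384 + 72 = 456;  1212 + 456 = 1668;  2944 + 1668 = 4612;  6079 + 4612 = 10691
456 + 72 = 528;  1668 + 528 = 2196;  4612 + 2196 = 6808;  10691 + 6808 = 17499

17499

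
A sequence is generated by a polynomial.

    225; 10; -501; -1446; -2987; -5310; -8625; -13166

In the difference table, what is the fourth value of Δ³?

First differences: -215, -511, -945, -1541, -2323, -3315, -4541
Second differences: -296, -434, -596, -782, -992, -1226
Third differences: -138, -162, -186, -210, -234
Fourth differences: -24, -24, -24, -24

-210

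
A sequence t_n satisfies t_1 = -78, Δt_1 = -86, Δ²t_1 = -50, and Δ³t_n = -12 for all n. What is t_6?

Build the table forward from the leading diagonal:
Third differences: -12, -12, -12, -12, -12, -12
Second differences: -50, -62, -74, -86, -98, -110
First differences: -86, -136, -198, -272, -358, -456
t: -78, -164, -300, -498, -770, -1128

-1128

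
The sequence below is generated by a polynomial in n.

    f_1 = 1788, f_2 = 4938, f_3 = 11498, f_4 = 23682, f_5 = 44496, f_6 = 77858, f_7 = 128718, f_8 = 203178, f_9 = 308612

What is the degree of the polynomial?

5

Δ: 3150, 6560, 12184, 20814, 33362, 50860, 74460, 105434
Δ²: 3410, 5624, 8630, 12548, 17498, 23600, 30974
Δ³: 2214, 3006, 3918, 4950, 6102, 7374
Δ⁴: 792, 912, 1032, 1152, 1272
Δ⁵: 120, 120, 120, 120
The fifth differences are constant, so the polynomial has degree 5.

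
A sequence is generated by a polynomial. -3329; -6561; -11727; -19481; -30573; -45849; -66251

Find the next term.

Δ: -3232, -5166, -7754, -11092, -15276, -20402
Δ²: -1934, -2588, -3338, -4184, -5126
Δ³: -654, -750, -846, -942
Δ⁴: -96, -96, -96
Constant fourth difference = -96, so extend:
-942 − 96 = -1038;  -5126 − 1038 = -6164;  -20402 − 6164 = -26566;  -66251 − 26566 = -92817

-92817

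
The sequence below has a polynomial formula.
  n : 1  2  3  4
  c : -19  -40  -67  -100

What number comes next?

-139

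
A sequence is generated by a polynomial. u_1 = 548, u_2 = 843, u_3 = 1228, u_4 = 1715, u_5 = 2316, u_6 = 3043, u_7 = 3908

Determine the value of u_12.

10723

295  385  487  601  727  865
90  102  114  126  138
12  12  12  12
The third differences are constant (12).
138 + 12 = 150;  865 + 150 = 1015;  3908 + 1015 = 4923
150 + 12 = 162;  1015 + 162 = 1177;  4923 + 1177 = 6100
162 + 12 = 174;  1177 + 174 = 1351;  6100 + 1351 = 7451
174 + 12 = 186;  1351 + 186 = 1537;  7451 + 1537 = 8988
186 + 12 = 198;  1537 + 198 = 1735;  8988 + 1735 = 10723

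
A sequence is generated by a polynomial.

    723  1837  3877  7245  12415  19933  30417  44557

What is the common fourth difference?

72

D1: 1114, 2040, 3368, 5170, 7518, 10484, 14140
D2: 926, 1328, 1802, 2348, 2966, 3656
D3: 402, 474, 546, 618, 690
D4: 72, 72, 72, 72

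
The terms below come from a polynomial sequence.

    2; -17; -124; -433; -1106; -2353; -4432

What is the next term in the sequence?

-7649

First differences: -19, -107, -309, -673, -1247, -2079
Second differences: -88, -202, -364, -574, -832
Third differences: -114, -162, -210, -258
Fourth differences: -48, -48, -48
The fourth differences are constant (-48).
-258 − 48 = -306;  -832 − 306 = -1138;  -2079 − 1138 = -3217;  -4432 − 3217 = -7649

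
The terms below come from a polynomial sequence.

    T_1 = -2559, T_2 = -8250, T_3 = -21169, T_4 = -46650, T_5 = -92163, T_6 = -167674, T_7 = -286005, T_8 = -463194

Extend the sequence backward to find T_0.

-538

Δ: -5691  -12919  -25481  -45513  -75511  -118331  -177189
Δ²: -7228  -12562  -20032  -29998  -42820  -58858
Δ³: -5334  -7470  -9966  -12822  -16038
Δ⁴: -2136  -2496  -2856  -3216
Δ⁵: -360  -360  -360
The fifth differences are constant at -360.
Work back: -2136 + 360 = -1776;  -5334 + 1776 = -3558;  -7228 + 3558 = -3670;  -5691 + 3670 = -2021;  -2559 + 2021 = -538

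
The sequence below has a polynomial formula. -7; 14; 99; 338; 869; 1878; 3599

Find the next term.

D1: 21, 85, 239, 531, 1009, 1721
D2: 64, 154, 292, 478, 712
D3: 90, 138, 186, 234
D4: 48, 48, 48
Constant fourth difference = 48, so extend:
234 + 48 = 282;  712 + 282 = 994;  1721 + 994 = 2715;  3599 + 2715 = 6314

6314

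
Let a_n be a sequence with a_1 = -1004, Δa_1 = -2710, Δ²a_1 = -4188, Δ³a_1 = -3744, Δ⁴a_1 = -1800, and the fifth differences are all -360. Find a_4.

Build the table forward from the leading diagonal:
D5: -360  -360  -360  -360
D4: -1800  -2160  -2520  -2880
D3: -3744  -5544  -7704  -10224
D2: -4188  -7932  -13476  -21180
D1: -2710  -6898  -14830  -28306
a: -1004  -3714  -10612  -25442

-25442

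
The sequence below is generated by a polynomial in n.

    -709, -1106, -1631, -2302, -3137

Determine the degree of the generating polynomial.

3

First differences: -397, -525, -671, -835
Second differences: -128, -146, -164
Third differences: -18, -18
The third differences are constant, so the polynomial has degree 3.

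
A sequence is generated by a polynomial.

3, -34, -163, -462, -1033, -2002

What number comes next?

-3519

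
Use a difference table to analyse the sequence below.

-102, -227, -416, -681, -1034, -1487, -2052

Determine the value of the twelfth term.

First differences: -125 , -189 , -265 , -353 , -453 , -565
Second differences: -64 , -76 , -88 , -100 , -112
Third differences: -12 , -12 , -12 , -12
Third differences constant at -12.
-112 − 12 = -124;  -565 − 124 = -689;  -2052 − 689 = -2741
-124 − 12 = -136;  -689 − 136 = -825;  -2741 − 825 = -3566
-136 − 12 = -148;  -825 − 148 = -973;  -3566 − 973 = -4539
-148 − 12 = -160;  -973 − 160 = -1133;  -4539 − 1133 = -5672
-160 − 12 = -172;  -1133 − 172 = -1305;  -5672 − 1305 = -6977

-6977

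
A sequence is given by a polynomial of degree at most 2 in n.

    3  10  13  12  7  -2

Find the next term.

-15

D1: 7  3  -1  -5  -9
D2: -4  -4  -4  -4
The second differences are constant (-4).
-9 − 4 = -13;  -2 − 13 = -15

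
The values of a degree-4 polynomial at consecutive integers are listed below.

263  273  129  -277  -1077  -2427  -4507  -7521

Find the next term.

-11697

10, -144, -406, -800, -1350, -2080, -3014
-154, -262, -394, -550, -730, -934
-108, -132, -156, -180, -204
-24, -24, -24, -24
The fourth differences are constant (-24).
-204 − 24 = -228;  -934 − 228 = -1162;  -3014 − 1162 = -4176;  -7521 − 4176 = -11697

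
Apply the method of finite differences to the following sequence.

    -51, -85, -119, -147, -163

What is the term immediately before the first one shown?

-23

First differences: -34  -34  -28  -16
Second differences: 0  6  12
Third differences: 6  6
The third differences are constant at 6.
Work back: 0 − 6 = -6;  -34 + 6 = -28;  -51 + 28 = -23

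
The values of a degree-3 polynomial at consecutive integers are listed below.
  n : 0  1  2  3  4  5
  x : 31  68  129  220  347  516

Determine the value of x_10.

2201

Δ: 37, 61, 91, 127, 169
Δ²: 24, 30, 36, 42
Δ³: 6, 6, 6
The third differences are constant (6).
42 + 6 = 48;  169 + 48 = 217;  516 + 217 = 733
48 + 6 = 54;  217 + 54 = 271;  733 + 271 = 1004
54 + 6 = 60;  271 + 60 = 331;  1004 + 331 = 1335
60 + 6 = 66;  331 + 66 = 397;  1335 + 397 = 1732
66 + 6 = 72;  397 + 72 = 469;  1732 + 469 = 2201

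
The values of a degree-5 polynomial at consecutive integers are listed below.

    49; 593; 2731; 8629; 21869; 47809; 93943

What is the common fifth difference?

Δ: 544, 2138, 5898, 13240, 25940, 46134
Δ²: 1594, 3760, 7342, 12700, 20194
Δ³: 2166, 3582, 5358, 7494
Δ⁴: 1416, 1776, 2136
Δ⁵: 360, 360

360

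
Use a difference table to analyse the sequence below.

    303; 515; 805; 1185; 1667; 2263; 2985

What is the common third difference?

D1: 212, 290, 380, 482, 596, 722
D2: 78, 90, 102, 114, 126
D3: 12, 12, 12, 12

12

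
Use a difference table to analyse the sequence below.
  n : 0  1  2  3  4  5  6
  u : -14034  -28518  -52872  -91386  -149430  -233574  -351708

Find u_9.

-1011270

Δ: -14484, -24354, -38514, -58044, -84144, -118134
Δ²: -9870, -14160, -19530, -26100, -33990
Δ³: -4290, -5370, -6570, -7890
Δ⁴: -1080, -1200, -1320
Δ⁵: -120, -120
The fifth differences are constant (-120).
-1320 − 120 = -1440;  -7890 − 1440 = -9330;  -33990 − 9330 = -43320;  -118134 − 43320 = -161454;  -351708 − 161454 = -513162
-1440 − 120 = -1560;  -9330 − 1560 = -10890;  -43320 − 10890 = -54210;  -161454 − 54210 = -215664;  -513162 − 215664 = -728826
-1560 − 120 = -1680;  -10890 − 1680 = -12570;  -54210 − 12570 = -66780;  -215664 − 66780 = -282444;  -728826 − 282444 = -1011270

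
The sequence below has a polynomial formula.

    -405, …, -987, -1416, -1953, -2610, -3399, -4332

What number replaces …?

Using the last 6 terms:
-429, -537, -657, -789, -933
-108, -120, -132, -144
-12, -12, -12
Constant third difference = -12.
Extend backward: -108 + 12 = -96;  -429 + 96 = -333;  -987 + 333 = -654

-654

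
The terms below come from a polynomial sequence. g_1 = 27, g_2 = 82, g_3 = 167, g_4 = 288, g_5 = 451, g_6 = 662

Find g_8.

D1: 55, 85, 121, 163, 211
D2: 30, 36, 42, 48
D3: 6, 6, 6
Third differences constant at 6.
48 + 6 = 54;  211 + 54 = 265;  662 + 265 = 927
54 + 6 = 60;  265 + 60 = 325;  927 + 325 = 1252

1252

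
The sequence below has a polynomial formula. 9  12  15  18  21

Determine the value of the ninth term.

Δ: 3 , 3 , 3 , 3
Constant first difference = 3, so extend:
21 + 3 = 24
24 + 3 = 27
27 + 3 = 30
30 + 3 = 33

33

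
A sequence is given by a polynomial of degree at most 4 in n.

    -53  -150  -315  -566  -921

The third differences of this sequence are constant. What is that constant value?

First differences: -97, -165, -251, -355
Second differences: -68, -86, -104
Third differences: -18, -18

-18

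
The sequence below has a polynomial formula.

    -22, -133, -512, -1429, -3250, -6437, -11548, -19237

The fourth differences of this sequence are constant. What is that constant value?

-96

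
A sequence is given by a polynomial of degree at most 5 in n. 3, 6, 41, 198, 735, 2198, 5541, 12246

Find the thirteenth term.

3 , 35 , 157 , 537 , 1463 , 3343 , 6705
32 , 122 , 380 , 926 , 1880 , 3362
90 , 258 , 546 , 954 , 1482
168 , 288 , 408 , 528
120 , 120 , 120
The fifth differences are constant (120).
528 + 120 = 648;  1482 + 648 = 2130;  3362 + 2130 = 5492;  6705 + 5492 = 12197;  12246 + 12197 = 24443
648 + 120 = 768;  2130 + 768 = 2898;  5492 + 2898 = 8390;  12197 + 8390 = 20587;  24443 + 20587 = 45030
768 + 120 = 888;  2898 + 888 = 3786;  8390 + 3786 = 12176;  20587 + 12176 = 32763;  45030 + 32763 = 77793
888 + 120 = 1008;  3786 + 1008 = 4794;  12176 + 4794 = 16970;  32763 + 16970 = 49733;  77793 + 49733 = 127526
1008 + 120 = 1128;  4794 + 1128 = 5922;  16970 + 5922 = 22892;  49733 + 22892 = 72625;  127526 + 72625 = 200151

200151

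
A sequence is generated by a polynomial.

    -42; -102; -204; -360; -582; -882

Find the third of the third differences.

-12

D1: -60, -102, -156, -222, -300
D2: -42, -54, -66, -78
D3: -12, -12, -12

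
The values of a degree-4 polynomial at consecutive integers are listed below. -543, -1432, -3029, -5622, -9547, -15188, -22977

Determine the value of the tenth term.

Δ: -889 , -1597 , -2593 , -3925 , -5641 , -7789
Δ²: -708 , -996 , -1332 , -1716 , -2148
Δ³: -288 , -336 , -384 , -432
Δ⁴: -48 , -48 , -48
Constant fourth difference = -48, so extend:
-432 − 48 = -480;  -2148 − 480 = -2628;  -7789 − 2628 = -10417;  -22977 − 10417 = -33394
-480 − 48 = -528;  -2628 − 528 = -3156;  -10417 − 3156 = -13573;  -33394 − 13573 = -46967
-528 − 48 = -576;  -3156 − 576 = -3732;  -13573 − 3732 = -17305;  -46967 − 17305 = -64272

-64272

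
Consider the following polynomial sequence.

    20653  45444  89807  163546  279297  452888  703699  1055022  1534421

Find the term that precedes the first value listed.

8102

D1: 24791  44363  73739  115751  173591  250811  351323  479399
D2: 19572  29376  42012  57840  77220  100512  128076
D3: 9804  12636  15828  19380  23292  27564
D4: 2832  3192  3552  3912  4272
D5: 360  360  360  360
The fifth differences are constant at 360.
Work back: 2832 − 360 = 2472;  9804 − 2472 = 7332;  19572 − 7332 = 12240;  24791 − 12240 = 12551;  20653 − 12551 = 8102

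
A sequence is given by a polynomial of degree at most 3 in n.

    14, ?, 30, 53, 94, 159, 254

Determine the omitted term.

Using the last 5 terms:
D1: 23, 41, 65, 95
D2: 18, 24, 30
D3: 6, 6
Constant third difference = 6.
Extend backward: 18 − 6 = 12;  23 − 12 = 11;  30 − 11 = 19

19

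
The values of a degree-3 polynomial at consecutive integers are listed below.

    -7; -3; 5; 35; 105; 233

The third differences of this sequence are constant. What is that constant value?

18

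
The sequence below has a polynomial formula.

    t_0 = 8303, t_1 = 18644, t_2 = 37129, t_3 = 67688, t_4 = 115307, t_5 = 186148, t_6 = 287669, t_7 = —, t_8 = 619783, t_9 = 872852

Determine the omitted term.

428744

Using the first 7 terms:
D1: 10341, 18485, 30559, 47619, 70841, 101521
D2: 8144, 12074, 17060, 23222, 30680
D3: 3930, 4986, 6162, 7458
D4: 1056, 1176, 1296
D5: 120, 120
Constant fifth difference = 120.
Extend forward: 1296 + 120 = 1416;  7458 + 1416 = 8874;  30680 + 8874 = 39554;  101521 + 39554 = 141075;  287669 + 141075 = 428744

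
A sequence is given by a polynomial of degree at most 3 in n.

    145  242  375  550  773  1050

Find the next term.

1387

97  133  175  223  277
36  42  48  54
6  6  6
Third differences constant at 6.
54 + 6 = 60;  277 + 60 = 337;  1050 + 337 = 1387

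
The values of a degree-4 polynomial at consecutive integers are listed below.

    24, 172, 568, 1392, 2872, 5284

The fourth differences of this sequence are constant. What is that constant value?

First differences: 148, 396, 824, 1480, 2412
Second differences: 248, 428, 656, 932
Third differences: 180, 228, 276
Fourth differences: 48, 48

48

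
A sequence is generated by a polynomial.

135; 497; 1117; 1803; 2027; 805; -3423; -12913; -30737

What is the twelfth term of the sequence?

First differences: 362, 620, 686, 224, -1222, -4228, -9490, -17824
Second differences: 258, 66, -462, -1446, -3006, -5262, -8334
Third differences: -192, -528, -984, -1560, -2256, -3072
Fourth differences: -336, -456, -576, -696, -816
Fifth differences: -120, -120, -120, -120
Fifth differences constant at -120.
-816 − 120 = -936;  -3072 − 936 = -4008;  -8334 − 4008 = -12342;  -17824 − 12342 = -30166;  -30737 − 30166 = -60903
-936 − 120 = -1056;  -4008 − 1056 = -5064;  -12342 − 5064 = -17406;  -30166 − 17406 = -47572;  -60903 − 47572 = -108475
-1056 − 120 = -1176;  -5064 − 1176 = -6240;  -17406 − 6240 = -23646;  -47572 − 23646 = -71218;  -108475 − 71218 = -179693

-179693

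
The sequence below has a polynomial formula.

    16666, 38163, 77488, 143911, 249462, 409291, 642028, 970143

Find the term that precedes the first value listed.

6127

D1: 21497, 39325, 66423, 105551, 159829, 232737, 328115
D2: 17828, 27098, 39128, 54278, 72908, 95378
D3: 9270, 12030, 15150, 18630, 22470
D4: 2760, 3120, 3480, 3840
D5: 360, 360, 360
The fifth differences are constant at 360.
Work back: 2760 − 360 = 2400;  9270 − 2400 = 6870;  17828 − 6870 = 10958;  21497 − 10958 = 10539;  16666 − 10539 = 6127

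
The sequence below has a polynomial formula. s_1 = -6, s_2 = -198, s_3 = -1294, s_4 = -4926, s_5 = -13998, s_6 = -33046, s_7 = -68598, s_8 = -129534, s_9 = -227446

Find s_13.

First differences: -192  -1096  -3632  -9072  -19048  -35552  -60936  -97912
Second differences: -904  -2536  -5440  -9976  -16504  -25384  -36976
Third differences: -1632  -2904  -4536  -6528  -8880  -11592
Fourth differences: -1272  -1632  -1992  -2352  -2712
Fifth differences: -360  -360  -360  -360
The fifth differences are constant (-360).
-2712 − 360 = -3072;  -11592 − 3072 = -14664;  -36976 − 14664 = -51640;  -97912 − 51640 = -149552;  -227446 − 149552 = -376998
-3072 − 360 = -3432;  -14664 − 3432 = -18096;  -51640 − 18096 = -69736;  -149552 − 69736 = -219288;  -376998 − 219288 = -596286
-3432 − 360 = -3792;  -18096 − 3792 = -21888;  -69736 − 21888 = -91624;  -219288 − 91624 = -310912;  -596286 − 310912 = -907198
-3792 − 360 = -4152;  -21888 − 4152 = -26040;  -91624 − 26040 = -117664;  -310912 − 117664 = -428576;  -907198 − 428576 = -1335774

-1335774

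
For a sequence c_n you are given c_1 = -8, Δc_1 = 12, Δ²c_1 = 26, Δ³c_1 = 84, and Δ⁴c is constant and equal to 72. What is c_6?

Build the table forward from the leading diagonal:
D4: 72, 72, 72, 72, 72, 72
D3: 84, 156, 228, 300, 372, 444
D2: 26, 110, 266, 494, 794, 1166
D1: 12, 38, 148, 414, 908, 1702
c: -8, 4, 42, 190, 604, 1512

1512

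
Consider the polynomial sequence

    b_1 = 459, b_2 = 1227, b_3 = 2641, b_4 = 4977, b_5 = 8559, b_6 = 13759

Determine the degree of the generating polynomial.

4

768, 1414, 2336, 3582, 5200
646, 922, 1246, 1618
276, 324, 372
48, 48
The fourth differences are constant, so the polynomial has degree 4.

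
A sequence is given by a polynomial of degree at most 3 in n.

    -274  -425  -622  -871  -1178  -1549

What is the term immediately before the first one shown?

-163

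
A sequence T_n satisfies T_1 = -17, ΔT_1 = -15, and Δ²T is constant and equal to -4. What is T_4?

-74

Build the table forward from the leading diagonal:
Δ²: -4, -4, -4, -4
Δ: -15, -19, -23, -27
T: -17, -32, -51, -74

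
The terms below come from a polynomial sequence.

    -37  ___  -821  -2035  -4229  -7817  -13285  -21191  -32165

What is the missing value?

-245

Using the last 7 terms:
Δ: -1214  -2194  -3588  -5468  -7906  -10974
Δ²: -980  -1394  -1880  -2438  -3068
Δ³: -414  -486  -558  -630
Δ⁴: -72  -72  -72
Constant fourth difference = -72.
Extend backward: -414 + 72 = -342;  -980 + 342 = -638;  -1214 + 638 = -576;  -821 + 576 = -245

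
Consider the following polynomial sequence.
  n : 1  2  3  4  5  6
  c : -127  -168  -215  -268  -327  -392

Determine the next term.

First differences: -41 , -47 , -53 , -59 , -65
Second differences: -6 , -6 , -6 , -6
The second differences are constant (-6).
-65 − 6 = -71;  -392 − 71 = -463

-463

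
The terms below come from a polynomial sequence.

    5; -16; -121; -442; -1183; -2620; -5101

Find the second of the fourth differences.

D1: -21, -105, -321, -741, -1437, -2481
D2: -84, -216, -420, -696, -1044
D3: -132, -204, -276, -348
D4: -72, -72, -72

-72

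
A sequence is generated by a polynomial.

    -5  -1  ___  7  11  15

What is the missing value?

3

Using the last 3 terms:
D1: 4  4
Constant first difference = 4.
Extend backward: 7 − 4 = 3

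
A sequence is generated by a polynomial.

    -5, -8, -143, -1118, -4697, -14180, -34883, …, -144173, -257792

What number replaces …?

-74618

Using the first 7 terms:
-3, -135, -975, -3579, -9483, -20703
-132, -840, -2604, -5904, -11220
-708, -1764, -3300, -5316
-1056, -1536, -2016
-480, -480
Constant fifth difference = -480.
Extend forward: -2016 − 480 = -2496;  -5316 − 2496 = -7812;  -11220 − 7812 = -19032;  -20703 − 19032 = -39735;  -34883 − 39735 = -74618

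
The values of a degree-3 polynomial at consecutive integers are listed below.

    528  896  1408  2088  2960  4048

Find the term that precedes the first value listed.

280

First differences: 368  512  680  872  1088
Second differences: 144  168  192  216
Third differences: 24  24  24
The third differences are constant at 24.
Work back: 144 − 24 = 120;  368 − 120 = 248;  528 − 248 = 280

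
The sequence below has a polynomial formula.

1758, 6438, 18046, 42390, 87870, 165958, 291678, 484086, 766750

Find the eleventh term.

D1: 4680  11608  24344  45480  78088  125720  192408  282664
D2: 6928  12736  21136  32608  47632  66688  90256
D3: 5808  8400  11472  15024  19056  23568
D4: 2592  3072  3552  4032  4512
D5: 480  480  480  480
Fifth differences constant at 480.
4512 + 480 = 4992;  23568 + 4992 = 28560;  90256 + 28560 = 118816;  282664 + 118816 = 401480;  766750 + 401480 = 1168230
4992 + 480 = 5472;  28560 + 5472 = 34032;  118816 + 34032 = 152848;  401480 + 152848 = 554328;  1168230 + 554328 = 1722558

1722558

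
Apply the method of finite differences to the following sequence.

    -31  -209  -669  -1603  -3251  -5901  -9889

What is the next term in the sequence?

-15599

Δ: -178, -460, -934, -1648, -2650, -3988
Δ²: -282, -474, -714, -1002, -1338
Δ³: -192, -240, -288, -336
Δ⁴: -48, -48, -48
The fourth differences are constant (-48).
-336 − 48 = -384;  -1338 − 384 = -1722;  -3988 − 1722 = -5710;  -9889 − 5710 = -15599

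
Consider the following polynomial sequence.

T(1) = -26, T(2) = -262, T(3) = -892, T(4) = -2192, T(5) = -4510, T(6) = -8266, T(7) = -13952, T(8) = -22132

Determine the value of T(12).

First differences: -236, -630, -1300, -2318, -3756, -5686, -8180
Second differences: -394, -670, -1018, -1438, -1930, -2494
Third differences: -276, -348, -420, -492, -564
Fourth differences: -72, -72, -72, -72
Fourth differences constant at -72.
-564 − 72 = -636;  -2494 − 636 = -3130;  -8180 − 3130 = -11310;  -22132 − 11310 = -33442
-636 − 72 = -708;  -3130 − 708 = -3838;  -11310 − 3838 = -15148;  -33442 − 15148 = -48590
-708 − 72 = -780;  -3838 − 780 = -4618;  -15148 − 4618 = -19766;  -48590 − 19766 = -68356
-780 − 72 = -852;  -4618 − 852 = -5470;  -19766 − 5470 = -25236;  -68356 − 25236 = -93592

-93592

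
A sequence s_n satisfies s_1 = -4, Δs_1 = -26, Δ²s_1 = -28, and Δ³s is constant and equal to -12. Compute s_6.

Build the table forward from the leading diagonal:
Δ³: -12  -12  -12  -12  -12  -12
Δ²: -28  -40  -52  -64  -76  -88
Δ: -26  -54  -94  -146  -210  -286
s: -4  -30  -84  -178  -324  -534

-534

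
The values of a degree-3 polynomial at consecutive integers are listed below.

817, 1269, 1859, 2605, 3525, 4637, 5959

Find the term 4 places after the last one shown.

13707

452, 590, 746, 920, 1112, 1322
138, 156, 174, 192, 210
18, 18, 18, 18
Constant third difference = 18, so extend:
210 + 18 = 228;  1322 + 228 = 1550;  5959 + 1550 = 7509
228 + 18 = 246;  1550 + 246 = 1796;  7509 + 1796 = 9305
246 + 18 = 264;  1796 + 264 = 2060;  9305 + 2060 = 11365
264 + 18 = 282;  2060 + 282 = 2342;  11365 + 2342 = 13707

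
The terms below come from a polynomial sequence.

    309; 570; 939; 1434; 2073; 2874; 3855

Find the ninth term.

6429

Δ: 261 , 369 , 495 , 639 , 801 , 981
Δ²: 108 , 126 , 144 , 162 , 180
Δ³: 18 , 18 , 18 , 18
The third differences are constant (18).
180 + 18 = 198;  981 + 198 = 1179;  3855 + 1179 = 5034
198 + 18 = 216;  1179 + 216 = 1395;  5034 + 1395 = 6429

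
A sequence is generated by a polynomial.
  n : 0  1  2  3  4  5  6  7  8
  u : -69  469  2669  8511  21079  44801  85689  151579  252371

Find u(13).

First differences: 538, 2200, 5842, 12568, 23722, 40888, 65890, 100792
Second differences: 1662, 3642, 6726, 11154, 17166, 25002, 34902
Third differences: 1980, 3084, 4428, 6012, 7836, 9900
Fourth differences: 1104, 1344, 1584, 1824, 2064
Fifth differences: 240, 240, 240, 240
The fifth differences are constant (240).
2064 + 240 = 2304;  9900 + 2304 = 12204;  34902 + 12204 = 47106;  100792 + 47106 = 147898;  252371 + 147898 = 400269
2304 + 240 = 2544;  12204 + 2544 = 14748;  47106 + 14748 = 61854;  147898 + 61854 = 209752;  400269 + 209752 = 610021
2544 + 240 = 2784;  14748 + 2784 = 17532;  61854 + 17532 = 79386;  209752 + 79386 = 289138;  610021 + 289138 = 899159
2784 + 240 = 3024;  17532 + 3024 = 20556;  79386 + 20556 = 99942;  289138 + 99942 = 389080;  899159 + 389080 = 1288239
3024 + 240 = 3264;  20556 + 3264 = 23820;  99942 + 23820 = 123762;  389080 + 123762 = 512842;  1288239 + 512842 = 1801081

1801081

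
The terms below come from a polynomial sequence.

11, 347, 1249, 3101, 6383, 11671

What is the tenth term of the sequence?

Δ: 336  902  1852  3282  5288
Δ²: 566  950  1430  2006
Δ³: 384  480  576
Δ⁴: 96  96
The fourth differences are constant (96).
576 + 96 = 672;  2006 + 672 = 2678;  5288 + 2678 = 7966;  11671 + 7966 = 19637
672 + 96 = 768;  2678 + 768 = 3446;  7966 + 3446 = 11412;  19637 + 11412 = 31049
768 + 96 = 864;  3446 + 864 = 4310;  11412 + 4310 = 15722;  31049 + 15722 = 46771
864 + 96 = 960;  4310 + 960 = 5270;  15722 + 5270 = 20992;  46771 + 20992 = 67763

67763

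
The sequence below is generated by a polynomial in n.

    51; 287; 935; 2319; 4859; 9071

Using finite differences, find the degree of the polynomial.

4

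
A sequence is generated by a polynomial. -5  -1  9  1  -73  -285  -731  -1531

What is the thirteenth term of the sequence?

4 , 10 , -8 , -74 , -212 , -446 , -800
6 , -18 , -66 , -138 , -234 , -354
-24 , -48 , -72 , -96 , -120
-24 , -24 , -24 , -24
Constant fourth difference = -24, so extend:
-120 − 24 = -144;  -354 − 144 = -498;  -800 − 498 = -1298;  -1531 − 1298 = -2829
-144 − 24 = -168;  -498 − 168 = -666;  -1298 − 666 = -1964;  -2829 − 1964 = -4793
-168 − 24 = -192;  -666 − 192 = -858;  -1964 − 858 = -2822;  -4793 − 2822 = -7615
-192 − 24 = -216;  -858 − 216 = -1074;  -2822 − 1074 = -3896;  -7615 − 3896 = -11511
-216 − 24 = -240;  -1074 − 240 = -1314;  -3896 − 1314 = -5210;  -11511 − 5210 = -16721

-16721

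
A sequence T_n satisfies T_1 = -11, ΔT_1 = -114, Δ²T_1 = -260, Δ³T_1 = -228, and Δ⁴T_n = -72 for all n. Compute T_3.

-499

Build the table forward from the leading diagonal:
D4: -72  -72  -72
D3: -228  -300  -372
D2: -260  -488  -788
D1: -114  -374  -862
T: -11  -125  -499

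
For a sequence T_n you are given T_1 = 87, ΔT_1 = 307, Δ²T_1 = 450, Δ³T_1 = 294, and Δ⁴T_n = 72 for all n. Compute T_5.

5263

Build the table forward from the leading diagonal:
Fourth differences: 72  72  72  72  72
Third differences: 294  366  438  510  582
Second differences: 450  744  1110  1548  2058
First differences: 307  757  1501  2611  4159
T: 87  394  1151  2652  5263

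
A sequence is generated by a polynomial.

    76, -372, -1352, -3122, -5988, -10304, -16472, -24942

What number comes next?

-36212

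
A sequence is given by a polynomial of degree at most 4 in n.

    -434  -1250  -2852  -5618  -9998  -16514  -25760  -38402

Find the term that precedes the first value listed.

-98

D1: -816  -1602  -2766  -4380  -6516  -9246  -12642
D2: -786  -1164  -1614  -2136  -2730  -3396
D3: -378  -450  -522  -594  -666
D4: -72  -72  -72  -72
The fourth differences are constant at -72.
Work back: -378 + 72 = -306;  -786 + 306 = -480;  -816 + 480 = -336;  -434 + 336 = -98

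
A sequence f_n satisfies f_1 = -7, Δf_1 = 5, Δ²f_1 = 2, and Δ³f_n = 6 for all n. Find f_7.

173

Build the table forward from the leading diagonal:
D3: 6, 6, 6, 6, 6, 6, 6
D2: 2, 8, 14, 20, 26, 32, 38
D1: 5, 7, 15, 29, 49, 75, 107
f: -7, -2, 5, 20, 49, 98, 173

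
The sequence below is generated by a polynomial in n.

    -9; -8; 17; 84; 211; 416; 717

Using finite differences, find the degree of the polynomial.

3

D1: 1, 25, 67, 127, 205, 301
D2: 24, 42, 60, 78, 96
D3: 18, 18, 18, 18
The third differences are constant, so the polynomial has degree 3.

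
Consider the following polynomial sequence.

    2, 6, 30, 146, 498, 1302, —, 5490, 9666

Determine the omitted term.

2846

Using the first 6 terms:
D1: 4, 24, 116, 352, 804
D2: 20, 92, 236, 452
D3: 72, 144, 216
D4: 72, 72
Constant fourth difference = 72.
Extend forward: 216 + 72 = 288;  452 + 288 = 740;  804 + 740 = 1544;  1302 + 1544 = 2846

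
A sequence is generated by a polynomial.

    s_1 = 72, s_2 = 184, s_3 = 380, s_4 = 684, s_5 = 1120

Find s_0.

20

112, 196, 304, 436
84, 108, 132
24, 24
The third differences are constant at 24.
Work back: 84 − 24 = 60;  112 − 60 = 52;  72 − 52 = 20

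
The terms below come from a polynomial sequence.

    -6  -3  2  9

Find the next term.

Δ: 3, 5, 7
Δ²: 2, 2
Constant second difference = 2, so extend:
7 + 2 = 9;  9 + 9 = 18

18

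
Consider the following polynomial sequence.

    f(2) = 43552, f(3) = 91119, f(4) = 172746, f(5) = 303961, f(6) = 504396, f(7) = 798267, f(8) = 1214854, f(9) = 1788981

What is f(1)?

D1: 47567, 81627, 131215, 200435, 293871, 416587, 574127
D2: 34060, 49588, 69220, 93436, 122716, 157540
D3: 15528, 19632, 24216, 29280, 34824
D4: 4104, 4584, 5064, 5544
D5: 480, 480, 480
The fifth differences are constant at 480.
Work back: 4104 − 480 = 3624;  15528 − 3624 = 11904;  34060 − 11904 = 22156;  47567 − 22156 = 25411;  43552 − 25411 = 18141

18141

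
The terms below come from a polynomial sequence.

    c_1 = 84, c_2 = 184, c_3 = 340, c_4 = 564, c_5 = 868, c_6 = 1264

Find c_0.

First differences: 100, 156, 224, 304, 396
Second differences: 56, 68, 80, 92
Third differences: 12, 12, 12
The third differences are constant at 12.
Work back: 56 − 12 = 44;  100 − 44 = 56;  84 − 56 = 28

28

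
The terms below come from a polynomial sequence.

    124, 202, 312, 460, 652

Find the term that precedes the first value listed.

D1: 78, 110, 148, 192
D2: 32, 38, 44
D3: 6, 6
The third differences are constant at 6.
Work back: 32 − 6 = 26;  78 − 26 = 52;  124 − 52 = 72

72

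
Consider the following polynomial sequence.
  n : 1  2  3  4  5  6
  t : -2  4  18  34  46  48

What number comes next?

D1: 6, 14, 16, 12, 2
D2: 8, 2, -4, -10
D3: -6, -6, -6
Constant third difference = -6, so extend:
-10 − 6 = -16;  2 − 16 = -14;  48 − 14 = 34

34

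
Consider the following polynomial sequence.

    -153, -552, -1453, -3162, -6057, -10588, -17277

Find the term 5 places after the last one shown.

-106402

Δ: -399  -901  -1709  -2895  -4531  -6689
Δ²: -502  -808  -1186  -1636  -2158
Δ³: -306  -378  -450  -522
Δ⁴: -72  -72  -72
Fourth differences constant at -72.
-522 − 72 = -594;  -2158 − 594 = -2752;  -6689 − 2752 = -9441;  -17277 − 9441 = -26718
-594 − 72 = -666;  -2752 − 666 = -3418;  -9441 − 3418 = -12859;  -26718 − 12859 = -39577
-666 − 72 = -738;  -3418 − 738 = -4156;  -12859 − 4156 = -17015;  -39577 − 17015 = -56592
-738 − 72 = -810;  -4156 − 810 = -4966;  -17015 − 4966 = -21981;  -56592 − 21981 = -78573
-810 − 72 = -882;  -4966 − 882 = -5848;  -21981 − 5848 = -27829;  -78573 − 27829 = -106402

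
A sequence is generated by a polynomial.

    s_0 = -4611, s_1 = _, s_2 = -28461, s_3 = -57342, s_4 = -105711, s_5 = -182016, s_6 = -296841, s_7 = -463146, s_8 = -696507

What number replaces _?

Using the last 7 terms:
D1: -28881, -48369, -76305, -114825, -166305, -233361
D2: -19488, -27936, -38520, -51480, -67056
D3: -8448, -10584, -12960, -15576
D4: -2136, -2376, -2616
D5: -240, -240
Constant fifth difference = -240.
Extend backward: -2136 + 240 = -1896;  -8448 + 1896 = -6552;  -19488 + 6552 = -12936;  -28881 + 12936 = -15945;  -28461 + 15945 = -12516

-12516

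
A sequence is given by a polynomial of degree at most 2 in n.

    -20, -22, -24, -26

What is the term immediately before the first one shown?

First differences: -2  -2  -2
The first differences are constant at -2.
Work back: -20 + 2 = -18

-18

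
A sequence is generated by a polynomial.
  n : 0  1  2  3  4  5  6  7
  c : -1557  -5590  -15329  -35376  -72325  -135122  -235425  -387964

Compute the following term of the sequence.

-610901

First differences: -4033 , -9739 , -20047 , -36949 , -62797 , -100303 , -152539
Second differences: -5706 , -10308 , -16902 , -25848 , -37506 , -52236
Third differences: -4602 , -6594 , -8946 , -11658 , -14730
Fourth differences: -1992 , -2352 , -2712 , -3072
Fifth differences: -360 , -360 , -360
Fifth differences constant at -360.
-3072 − 360 = -3432;  -14730 − 3432 = -18162;  -52236 − 18162 = -70398;  -152539 − 70398 = -222937;  -387964 − 222937 = -610901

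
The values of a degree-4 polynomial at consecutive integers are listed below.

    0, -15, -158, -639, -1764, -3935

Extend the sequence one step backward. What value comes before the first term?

Δ: -15  -143  -481  -1125  -2171
Δ²: -128  -338  -644  -1046
Δ³: -210  -306  -402
Δ⁴: -96  -96
The fourth differences are constant at -96.
Work back: -210 + 96 = -114;  -128 + 114 = -14;  -15 + 14 = -1;  0 + 1 = 1

1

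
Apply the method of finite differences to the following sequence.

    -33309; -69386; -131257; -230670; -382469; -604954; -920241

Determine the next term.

-1354622

D1: -36077  -61871  -99413  -151799  -222485  -315287
D2: -25794  -37542  -52386  -70686  -92802
D3: -11748  -14844  -18300  -22116
D4: -3096  -3456  -3816
D5: -360  -360
Constant fifth difference = -360, so extend:
-3816 − 360 = -4176;  -22116 − 4176 = -26292;  -92802 − 26292 = -119094;  -315287 − 119094 = -434381;  -920241 − 434381 = -1354622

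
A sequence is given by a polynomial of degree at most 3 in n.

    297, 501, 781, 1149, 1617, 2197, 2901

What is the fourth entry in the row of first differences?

468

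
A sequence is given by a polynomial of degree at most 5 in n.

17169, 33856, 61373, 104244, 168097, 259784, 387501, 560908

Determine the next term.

First differences: 16687 , 27517 , 42871 , 63853 , 91687 , 127717 , 173407
Second differences: 10830 , 15354 , 20982 , 27834 , 36030 , 45690
Third differences: 4524 , 5628 , 6852 , 8196 , 9660
Fourth differences: 1104 , 1224 , 1344 , 1464
Fifth differences: 120 , 120 , 120
The fifth differences are constant (120).
1464 + 120 = 1584;  9660 + 1584 = 11244;  45690 + 11244 = 56934;  173407 + 56934 = 230341;  560908 + 230341 = 791249

791249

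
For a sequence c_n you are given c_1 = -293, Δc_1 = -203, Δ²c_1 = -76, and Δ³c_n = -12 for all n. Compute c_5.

-1609

Build the table forward from the leading diagonal:
D3: -12, -12, -12, -12, -12
D2: -76, -88, -100, -112, -124
D1: -203, -279, -367, -467, -579
c: -293, -496, -775, -1142, -1609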